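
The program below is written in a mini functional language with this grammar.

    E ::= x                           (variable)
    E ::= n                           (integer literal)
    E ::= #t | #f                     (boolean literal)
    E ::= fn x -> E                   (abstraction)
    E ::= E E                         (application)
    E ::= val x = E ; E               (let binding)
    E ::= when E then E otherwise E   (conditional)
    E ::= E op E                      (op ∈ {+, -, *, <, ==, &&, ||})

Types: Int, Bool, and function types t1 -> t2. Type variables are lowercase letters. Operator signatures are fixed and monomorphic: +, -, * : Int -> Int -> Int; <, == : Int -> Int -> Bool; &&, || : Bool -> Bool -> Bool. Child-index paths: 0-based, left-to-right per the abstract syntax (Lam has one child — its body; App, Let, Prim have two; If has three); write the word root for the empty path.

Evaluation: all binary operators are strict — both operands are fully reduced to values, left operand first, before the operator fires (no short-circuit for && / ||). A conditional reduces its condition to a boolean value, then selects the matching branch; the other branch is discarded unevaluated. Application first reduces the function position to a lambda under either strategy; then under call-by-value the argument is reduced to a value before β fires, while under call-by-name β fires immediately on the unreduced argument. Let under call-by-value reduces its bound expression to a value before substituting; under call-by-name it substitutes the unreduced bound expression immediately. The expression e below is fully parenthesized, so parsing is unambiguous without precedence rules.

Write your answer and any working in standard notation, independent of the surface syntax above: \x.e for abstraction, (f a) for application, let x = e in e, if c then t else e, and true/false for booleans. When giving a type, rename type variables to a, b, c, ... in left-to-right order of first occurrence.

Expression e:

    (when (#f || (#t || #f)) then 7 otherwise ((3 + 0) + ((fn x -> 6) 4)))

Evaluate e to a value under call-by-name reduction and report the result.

Answer: 7

Derivation:
step 0: (if (false || (true || false)) then 7 else ((3 + 0) + ((\x.6) 4)))
step 1: [delta@0.1] (if (false || true) then 7 else ((3 + 0) + ((\x.6) 4)))
step 2: [delta@0] (if true then 7 else ((3 + 0) + ((\x.6) 4)))
step 3: [if@root] 7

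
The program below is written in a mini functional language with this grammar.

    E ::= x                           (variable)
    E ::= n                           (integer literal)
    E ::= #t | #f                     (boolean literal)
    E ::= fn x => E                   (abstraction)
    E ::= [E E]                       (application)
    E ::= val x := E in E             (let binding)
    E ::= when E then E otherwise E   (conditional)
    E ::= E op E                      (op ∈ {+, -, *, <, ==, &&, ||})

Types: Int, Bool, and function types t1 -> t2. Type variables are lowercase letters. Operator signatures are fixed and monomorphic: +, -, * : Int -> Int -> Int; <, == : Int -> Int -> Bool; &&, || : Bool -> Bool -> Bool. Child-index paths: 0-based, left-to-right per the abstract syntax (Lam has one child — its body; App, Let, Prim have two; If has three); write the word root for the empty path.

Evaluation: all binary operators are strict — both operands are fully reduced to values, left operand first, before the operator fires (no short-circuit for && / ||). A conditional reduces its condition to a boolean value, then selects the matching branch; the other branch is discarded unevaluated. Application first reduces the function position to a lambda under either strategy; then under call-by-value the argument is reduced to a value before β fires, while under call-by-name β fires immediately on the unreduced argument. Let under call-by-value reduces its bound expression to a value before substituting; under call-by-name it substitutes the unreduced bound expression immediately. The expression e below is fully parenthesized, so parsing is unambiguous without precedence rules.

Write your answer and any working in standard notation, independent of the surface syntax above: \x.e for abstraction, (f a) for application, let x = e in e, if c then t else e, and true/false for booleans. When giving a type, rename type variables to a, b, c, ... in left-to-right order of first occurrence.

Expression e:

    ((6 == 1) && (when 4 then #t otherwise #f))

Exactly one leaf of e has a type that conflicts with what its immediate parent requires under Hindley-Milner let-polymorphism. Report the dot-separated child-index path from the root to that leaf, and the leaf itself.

Trace:
  unify Int ~ Int
  unify Int ~ Int
  unify Bool ~ Bool
  unify Int ~ Bool
  FAIL: mismatch Int ~ Bool

Answer: 1.0 : 4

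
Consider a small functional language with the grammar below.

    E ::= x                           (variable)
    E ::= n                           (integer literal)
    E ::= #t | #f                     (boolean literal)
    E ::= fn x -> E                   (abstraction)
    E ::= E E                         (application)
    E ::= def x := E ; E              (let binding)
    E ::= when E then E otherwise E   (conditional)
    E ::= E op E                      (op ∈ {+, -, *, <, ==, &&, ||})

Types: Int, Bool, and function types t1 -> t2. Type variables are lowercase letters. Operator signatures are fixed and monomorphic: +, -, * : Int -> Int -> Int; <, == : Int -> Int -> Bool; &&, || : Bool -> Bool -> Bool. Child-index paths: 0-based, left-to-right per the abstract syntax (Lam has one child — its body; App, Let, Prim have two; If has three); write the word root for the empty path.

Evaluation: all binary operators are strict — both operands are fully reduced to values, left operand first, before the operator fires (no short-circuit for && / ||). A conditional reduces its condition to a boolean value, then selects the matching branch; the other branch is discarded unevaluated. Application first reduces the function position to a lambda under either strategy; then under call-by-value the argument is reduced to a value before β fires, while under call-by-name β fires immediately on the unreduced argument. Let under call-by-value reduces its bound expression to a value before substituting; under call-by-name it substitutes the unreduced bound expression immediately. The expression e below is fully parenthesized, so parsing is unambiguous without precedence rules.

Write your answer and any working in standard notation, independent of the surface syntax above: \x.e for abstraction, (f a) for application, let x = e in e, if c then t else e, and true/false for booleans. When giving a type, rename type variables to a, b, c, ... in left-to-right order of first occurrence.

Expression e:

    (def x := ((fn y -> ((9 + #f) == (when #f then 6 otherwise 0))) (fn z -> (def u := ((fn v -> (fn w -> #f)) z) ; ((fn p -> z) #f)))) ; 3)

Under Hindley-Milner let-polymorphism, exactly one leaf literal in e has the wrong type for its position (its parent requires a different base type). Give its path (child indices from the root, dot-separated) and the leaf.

Answer: 0.0.0.0.1 : false

Trace:
  unify Int ~ Int
  unify Bool ~ Int
  FAIL: mismatch Bool ~ Int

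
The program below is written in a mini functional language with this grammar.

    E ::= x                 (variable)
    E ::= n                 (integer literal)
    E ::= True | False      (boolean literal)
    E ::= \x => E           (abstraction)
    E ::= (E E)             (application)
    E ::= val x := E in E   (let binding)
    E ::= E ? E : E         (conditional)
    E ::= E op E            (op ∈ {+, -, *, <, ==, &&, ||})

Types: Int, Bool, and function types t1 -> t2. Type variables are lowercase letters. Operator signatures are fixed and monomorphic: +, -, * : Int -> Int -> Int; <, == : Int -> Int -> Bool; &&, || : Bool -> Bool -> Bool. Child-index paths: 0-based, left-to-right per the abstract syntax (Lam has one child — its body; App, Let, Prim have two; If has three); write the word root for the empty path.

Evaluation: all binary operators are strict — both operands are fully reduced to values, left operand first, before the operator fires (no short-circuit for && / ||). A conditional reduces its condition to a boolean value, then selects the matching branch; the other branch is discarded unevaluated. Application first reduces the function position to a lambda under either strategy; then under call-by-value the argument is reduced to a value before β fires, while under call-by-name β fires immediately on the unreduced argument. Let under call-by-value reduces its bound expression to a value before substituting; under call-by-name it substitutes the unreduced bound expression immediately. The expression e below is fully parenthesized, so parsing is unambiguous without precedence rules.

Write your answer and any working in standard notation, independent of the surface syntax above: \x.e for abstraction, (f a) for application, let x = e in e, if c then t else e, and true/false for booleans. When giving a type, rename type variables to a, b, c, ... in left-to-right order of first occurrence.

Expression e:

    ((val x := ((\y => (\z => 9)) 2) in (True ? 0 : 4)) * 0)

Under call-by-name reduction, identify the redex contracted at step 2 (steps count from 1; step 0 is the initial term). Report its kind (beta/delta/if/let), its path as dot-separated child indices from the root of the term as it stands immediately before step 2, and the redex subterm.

Working:
step 0: ((let x = ((\y.(\z.9)) 2) in (if true then 0 else 4)) * 0)
step 1: [let@0] ((if true then 0 else 4) * 0)
step 2: [if@0] (0 * 0)

Answer: if at 0 : (if true then 0 else 4)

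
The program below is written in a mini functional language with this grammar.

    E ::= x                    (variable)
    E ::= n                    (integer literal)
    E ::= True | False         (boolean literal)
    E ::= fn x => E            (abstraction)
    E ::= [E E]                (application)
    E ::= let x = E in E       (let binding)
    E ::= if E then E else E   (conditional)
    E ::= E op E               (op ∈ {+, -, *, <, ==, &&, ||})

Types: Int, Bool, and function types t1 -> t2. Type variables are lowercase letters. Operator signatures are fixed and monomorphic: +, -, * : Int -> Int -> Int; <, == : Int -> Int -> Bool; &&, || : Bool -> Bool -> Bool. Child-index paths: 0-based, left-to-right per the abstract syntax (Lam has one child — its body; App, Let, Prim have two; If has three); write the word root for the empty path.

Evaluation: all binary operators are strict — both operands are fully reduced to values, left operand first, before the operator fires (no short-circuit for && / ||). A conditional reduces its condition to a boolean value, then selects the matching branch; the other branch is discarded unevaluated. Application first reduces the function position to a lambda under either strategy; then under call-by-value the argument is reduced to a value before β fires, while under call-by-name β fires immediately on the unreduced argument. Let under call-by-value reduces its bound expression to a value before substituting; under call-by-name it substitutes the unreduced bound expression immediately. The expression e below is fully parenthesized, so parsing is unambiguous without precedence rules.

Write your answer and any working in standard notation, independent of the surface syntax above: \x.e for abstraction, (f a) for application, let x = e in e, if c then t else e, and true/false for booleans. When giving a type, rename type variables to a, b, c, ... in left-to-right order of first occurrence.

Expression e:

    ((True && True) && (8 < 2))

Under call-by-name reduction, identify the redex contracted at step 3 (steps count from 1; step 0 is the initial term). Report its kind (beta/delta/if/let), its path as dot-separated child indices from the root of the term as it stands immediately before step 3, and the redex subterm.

Answer: delta at root : (true && false)

Working:
step 0: ((true && true) && (8 < 2))
step 1: [delta@0] (true && (8 < 2))
step 2: [delta@1] (true && false)
step 3: [delta@root] false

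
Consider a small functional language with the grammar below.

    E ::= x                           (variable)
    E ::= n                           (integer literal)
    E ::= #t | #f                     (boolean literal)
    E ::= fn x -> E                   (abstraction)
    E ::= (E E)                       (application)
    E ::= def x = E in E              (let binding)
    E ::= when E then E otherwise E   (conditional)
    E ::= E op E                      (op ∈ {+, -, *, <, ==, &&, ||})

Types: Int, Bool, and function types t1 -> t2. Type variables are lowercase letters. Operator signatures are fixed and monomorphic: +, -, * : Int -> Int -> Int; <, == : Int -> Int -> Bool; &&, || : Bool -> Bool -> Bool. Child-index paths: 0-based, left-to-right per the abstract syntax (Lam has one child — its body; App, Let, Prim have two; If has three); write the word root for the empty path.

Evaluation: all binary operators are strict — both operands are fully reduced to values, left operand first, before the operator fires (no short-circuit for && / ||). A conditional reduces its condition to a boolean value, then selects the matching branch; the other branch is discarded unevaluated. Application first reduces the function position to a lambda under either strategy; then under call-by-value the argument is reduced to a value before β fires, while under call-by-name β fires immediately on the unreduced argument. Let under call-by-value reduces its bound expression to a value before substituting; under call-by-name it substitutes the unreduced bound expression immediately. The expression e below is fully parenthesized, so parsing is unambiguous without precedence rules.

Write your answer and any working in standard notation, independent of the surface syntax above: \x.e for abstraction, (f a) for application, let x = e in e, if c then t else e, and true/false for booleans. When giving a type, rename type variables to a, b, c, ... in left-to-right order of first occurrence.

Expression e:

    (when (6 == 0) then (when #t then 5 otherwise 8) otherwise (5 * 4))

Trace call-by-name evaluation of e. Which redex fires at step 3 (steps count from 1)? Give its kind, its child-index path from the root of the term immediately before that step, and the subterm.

Working:
step 0: (if (6 == 0) then (if true then 5 else 8) else (5 * 4))
step 1: [delta@0] (if false then (if true then 5 else 8) else (5 * 4))
step 2: [if@root] (5 * 4)
step 3: [delta@root] 20

Answer: delta at root : (5 * 4)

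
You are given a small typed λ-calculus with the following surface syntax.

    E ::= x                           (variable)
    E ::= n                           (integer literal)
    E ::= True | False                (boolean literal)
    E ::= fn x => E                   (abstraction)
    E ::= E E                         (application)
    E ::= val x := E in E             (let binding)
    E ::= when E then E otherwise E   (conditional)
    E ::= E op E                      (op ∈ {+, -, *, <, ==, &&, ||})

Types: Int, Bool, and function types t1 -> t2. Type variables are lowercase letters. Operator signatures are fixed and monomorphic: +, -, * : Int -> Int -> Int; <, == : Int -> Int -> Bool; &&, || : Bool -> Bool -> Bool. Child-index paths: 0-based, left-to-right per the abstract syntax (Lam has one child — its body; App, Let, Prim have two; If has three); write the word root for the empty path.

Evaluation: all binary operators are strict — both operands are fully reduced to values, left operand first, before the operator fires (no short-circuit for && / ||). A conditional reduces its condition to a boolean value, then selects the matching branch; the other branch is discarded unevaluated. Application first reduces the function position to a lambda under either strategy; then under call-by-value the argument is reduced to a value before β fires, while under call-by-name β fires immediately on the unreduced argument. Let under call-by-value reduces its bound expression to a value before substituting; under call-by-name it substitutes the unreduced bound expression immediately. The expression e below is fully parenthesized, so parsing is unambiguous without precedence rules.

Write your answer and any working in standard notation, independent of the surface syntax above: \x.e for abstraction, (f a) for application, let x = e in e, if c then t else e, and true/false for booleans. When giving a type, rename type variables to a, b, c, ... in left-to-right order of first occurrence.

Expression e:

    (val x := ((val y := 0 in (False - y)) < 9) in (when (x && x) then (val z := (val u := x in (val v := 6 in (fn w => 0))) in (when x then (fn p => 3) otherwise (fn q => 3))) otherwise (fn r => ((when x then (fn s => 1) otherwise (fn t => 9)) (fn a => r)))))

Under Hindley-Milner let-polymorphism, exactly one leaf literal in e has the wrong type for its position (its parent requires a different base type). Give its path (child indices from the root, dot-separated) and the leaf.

Trace:
let y : Int
  unify Bool ~ Int
  FAIL: mismatch Bool ~ Int

Answer: 0.0.1.0 : false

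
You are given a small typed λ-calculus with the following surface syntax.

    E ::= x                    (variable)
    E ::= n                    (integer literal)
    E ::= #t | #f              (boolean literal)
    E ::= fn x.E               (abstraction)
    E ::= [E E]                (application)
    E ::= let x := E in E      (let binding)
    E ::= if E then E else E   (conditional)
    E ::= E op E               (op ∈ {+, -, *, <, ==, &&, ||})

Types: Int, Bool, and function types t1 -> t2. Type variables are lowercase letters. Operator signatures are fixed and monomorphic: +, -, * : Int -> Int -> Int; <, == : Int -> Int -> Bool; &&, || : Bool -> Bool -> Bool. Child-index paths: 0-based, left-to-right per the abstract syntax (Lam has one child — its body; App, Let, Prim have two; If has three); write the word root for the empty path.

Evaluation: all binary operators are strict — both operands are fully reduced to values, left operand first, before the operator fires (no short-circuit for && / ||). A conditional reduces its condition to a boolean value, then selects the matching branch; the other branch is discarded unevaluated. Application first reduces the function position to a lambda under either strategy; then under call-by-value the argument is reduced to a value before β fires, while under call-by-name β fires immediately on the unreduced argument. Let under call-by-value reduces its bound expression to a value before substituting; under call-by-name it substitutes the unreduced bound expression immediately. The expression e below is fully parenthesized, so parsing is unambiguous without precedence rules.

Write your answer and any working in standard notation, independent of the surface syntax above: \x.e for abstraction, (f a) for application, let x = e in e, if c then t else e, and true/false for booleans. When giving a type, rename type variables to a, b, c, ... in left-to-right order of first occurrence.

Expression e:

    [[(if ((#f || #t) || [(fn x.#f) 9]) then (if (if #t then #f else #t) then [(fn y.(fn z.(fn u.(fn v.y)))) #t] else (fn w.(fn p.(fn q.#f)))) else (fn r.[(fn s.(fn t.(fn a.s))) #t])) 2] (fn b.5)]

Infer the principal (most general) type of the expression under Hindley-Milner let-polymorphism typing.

Answer: a -> Bool

Derivation:
  unify Bool ~ Bool
  unify Bool ~ Bool
  unify Bool ~ Bool
\x._ : a -> Bool
  unify a -> Bool ~ Int -> b
  unify a ~ Int
  unify Bool ~ b
_ _ : Bool
  unify Bool ~ Bool
  unify Bool ~ Bool
  unify Bool ~ Bool
  unify Bool ~ Bool
  unify Bool ~ Bool
y : c
\v._ : f -> c
\u._ : e -> f -> c
\z._ : d -> e -> f -> c
\y._ : c -> d -> e -> f -> c
  unify c -> d -> e -> f -> c ~ Bool -> g
  unify c ~ Bool
  unify d -> e -> f -> Bool ~ g
_ _ : d -> e -> f -> Bool
\q._ : j -> Bool
\p._ : i -> j -> Bool
\w._ : h -> i -> j -> Bool
  unify d -> e -> f -> Bool ~ h -> i -> j -> Bool
  unify d ~ h
  unify e -> f -> Bool ~ i -> j -> Bool
  unify e ~ i
  unify f -> Bool ~ j -> Bool
  unify f ~ j
  unify Bool ~ Bool
s : l
\a._ : n -> l
\t._ : m -> n -> l
\s._ : l -> m -> n -> l
  unify l -> m -> n -> l ~ Bool -> o
  unify l ~ Bool
  unify m -> n -> Bool ~ o
_ _ : m -> n -> Bool
\r._ : k -> m -> n -> Bool
  unify h -> i -> j -> Bool ~ k -> m -> n -> Bool
  unify h ~ k
  unify i -> j -> Bool ~ m -> n -> Bool
  unify i ~ m
  unify j -> Bool ~ n -> Bool
  unify j ~ n
  unify Bool ~ Bool
  unify k -> m -> n -> Bool ~ Int -> p
  unify k ~ Int
  unify m -> n -> Bool ~ p
_ _ : m -> n -> Bool
\b._ : q -> Int
  unify m -> n -> Bool ~ (q -> Int) -> r
  unify m ~ q -> Int
  unify n -> Bool ~ r
_ _ : n -> Bool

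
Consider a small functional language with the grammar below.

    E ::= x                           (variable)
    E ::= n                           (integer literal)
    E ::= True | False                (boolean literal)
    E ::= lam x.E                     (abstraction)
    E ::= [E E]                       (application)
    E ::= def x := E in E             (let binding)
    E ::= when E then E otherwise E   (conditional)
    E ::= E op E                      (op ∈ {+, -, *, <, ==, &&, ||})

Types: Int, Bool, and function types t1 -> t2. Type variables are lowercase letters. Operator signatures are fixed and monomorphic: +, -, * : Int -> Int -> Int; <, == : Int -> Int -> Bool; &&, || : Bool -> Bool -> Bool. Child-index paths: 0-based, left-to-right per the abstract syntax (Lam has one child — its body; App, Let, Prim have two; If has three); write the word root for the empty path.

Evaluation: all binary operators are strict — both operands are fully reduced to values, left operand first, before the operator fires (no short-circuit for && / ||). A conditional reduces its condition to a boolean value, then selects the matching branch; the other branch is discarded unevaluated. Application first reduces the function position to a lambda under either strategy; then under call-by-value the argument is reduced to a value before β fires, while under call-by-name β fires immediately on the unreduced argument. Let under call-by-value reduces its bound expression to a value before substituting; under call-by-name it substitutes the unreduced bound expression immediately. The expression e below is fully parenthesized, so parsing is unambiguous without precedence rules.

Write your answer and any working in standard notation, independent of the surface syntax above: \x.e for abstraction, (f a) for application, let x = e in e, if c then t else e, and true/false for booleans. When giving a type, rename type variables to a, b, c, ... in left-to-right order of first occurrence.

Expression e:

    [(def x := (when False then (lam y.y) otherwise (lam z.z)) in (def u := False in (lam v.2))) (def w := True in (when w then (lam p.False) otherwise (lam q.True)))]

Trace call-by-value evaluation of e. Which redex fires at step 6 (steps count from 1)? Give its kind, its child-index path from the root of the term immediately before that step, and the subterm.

Derivation:
step 0: ((let x = (if false then (\y.y) else (\z.z)) in (let u = false in (\v.2))) (let w = true in (if w then (\p.false) else (\q.true))))
step 1: [if@0.0] ((let x = (\z.z) in (let u = false in (\v.2))) (let w = true in (if w then (\p.false) else (\q.true))))
step 2: [let@0] ((let u = false in (\v.2)) (let w = true in (if w then (\p.false) else (\q.true))))
step 3: [let@0] ((\v.2) (let w = true in (if w then (\p.false) else (\q.true))))
step 4: [let@1] ((\v.2) (if true then (\p.false) else (\q.true)))
step 5: [if@1] ((\v.2) (\p.false))
step 6: [beta@root] 2

Answer: beta at root : ((\v.2) (\p.false))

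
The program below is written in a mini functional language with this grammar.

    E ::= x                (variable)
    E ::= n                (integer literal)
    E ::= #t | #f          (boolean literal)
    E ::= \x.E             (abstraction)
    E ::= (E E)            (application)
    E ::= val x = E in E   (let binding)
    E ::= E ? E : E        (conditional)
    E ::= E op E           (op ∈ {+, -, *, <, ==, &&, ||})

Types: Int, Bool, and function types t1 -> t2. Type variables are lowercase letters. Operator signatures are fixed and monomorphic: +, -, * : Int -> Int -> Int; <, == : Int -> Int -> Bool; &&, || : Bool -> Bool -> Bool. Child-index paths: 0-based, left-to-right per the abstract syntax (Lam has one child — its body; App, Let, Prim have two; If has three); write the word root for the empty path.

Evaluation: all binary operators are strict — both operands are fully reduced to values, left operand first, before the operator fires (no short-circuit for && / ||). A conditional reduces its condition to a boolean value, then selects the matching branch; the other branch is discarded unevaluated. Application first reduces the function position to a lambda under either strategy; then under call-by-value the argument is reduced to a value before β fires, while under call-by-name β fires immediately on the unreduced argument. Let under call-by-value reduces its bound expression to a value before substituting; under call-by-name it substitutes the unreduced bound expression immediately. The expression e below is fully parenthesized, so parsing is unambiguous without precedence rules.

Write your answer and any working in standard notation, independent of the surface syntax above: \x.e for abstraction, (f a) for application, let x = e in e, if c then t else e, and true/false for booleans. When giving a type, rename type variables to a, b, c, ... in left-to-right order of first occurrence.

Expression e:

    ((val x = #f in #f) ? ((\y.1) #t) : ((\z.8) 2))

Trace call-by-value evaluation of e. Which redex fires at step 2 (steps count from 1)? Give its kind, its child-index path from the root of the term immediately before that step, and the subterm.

Working:
step 0: (if (let x = false in false) then ((\y.1) true) else ((\z.8) 2))
step 1: [let@0] (if false then ((\y.1) true) else ((\z.8) 2))
step 2: [if@root] ((\z.8) 2)

Answer: if at root : (if false then ((\y.1) true) else ((\z.8) 2))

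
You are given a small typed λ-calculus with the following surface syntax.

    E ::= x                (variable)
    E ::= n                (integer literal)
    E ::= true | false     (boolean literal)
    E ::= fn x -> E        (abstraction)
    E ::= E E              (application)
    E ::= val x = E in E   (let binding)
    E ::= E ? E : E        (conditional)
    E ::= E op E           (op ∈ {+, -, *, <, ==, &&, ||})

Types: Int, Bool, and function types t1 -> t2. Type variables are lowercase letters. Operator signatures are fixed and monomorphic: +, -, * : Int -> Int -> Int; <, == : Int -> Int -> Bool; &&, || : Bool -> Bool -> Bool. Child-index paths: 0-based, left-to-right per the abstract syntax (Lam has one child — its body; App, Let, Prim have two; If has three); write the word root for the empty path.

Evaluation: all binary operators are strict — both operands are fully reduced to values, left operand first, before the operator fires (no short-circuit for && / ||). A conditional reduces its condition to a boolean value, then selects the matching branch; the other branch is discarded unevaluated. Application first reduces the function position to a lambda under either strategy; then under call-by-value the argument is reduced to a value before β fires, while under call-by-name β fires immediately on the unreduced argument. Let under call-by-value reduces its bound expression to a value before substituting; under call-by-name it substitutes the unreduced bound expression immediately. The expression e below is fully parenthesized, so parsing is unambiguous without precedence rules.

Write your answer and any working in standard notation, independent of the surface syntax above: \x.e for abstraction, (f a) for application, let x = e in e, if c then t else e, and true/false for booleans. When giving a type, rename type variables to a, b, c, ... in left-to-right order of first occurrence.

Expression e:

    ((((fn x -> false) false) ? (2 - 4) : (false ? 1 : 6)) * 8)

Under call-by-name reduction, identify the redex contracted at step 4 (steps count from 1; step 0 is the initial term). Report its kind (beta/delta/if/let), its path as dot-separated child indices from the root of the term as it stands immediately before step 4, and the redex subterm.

Answer: delta at root : (6 * 8)

Working:
step 0: ((if ((\x.false) false) then (2 - 4) else (if false then 1 else 6)) * 8)
step 1: [beta@0.0] ((if false then (2 - 4) else (if false then 1 else 6)) * 8)
step 2: [if@0] ((if false then 1 else 6) * 8)
step 3: [if@0] (6 * 8)
step 4: [delta@root] 48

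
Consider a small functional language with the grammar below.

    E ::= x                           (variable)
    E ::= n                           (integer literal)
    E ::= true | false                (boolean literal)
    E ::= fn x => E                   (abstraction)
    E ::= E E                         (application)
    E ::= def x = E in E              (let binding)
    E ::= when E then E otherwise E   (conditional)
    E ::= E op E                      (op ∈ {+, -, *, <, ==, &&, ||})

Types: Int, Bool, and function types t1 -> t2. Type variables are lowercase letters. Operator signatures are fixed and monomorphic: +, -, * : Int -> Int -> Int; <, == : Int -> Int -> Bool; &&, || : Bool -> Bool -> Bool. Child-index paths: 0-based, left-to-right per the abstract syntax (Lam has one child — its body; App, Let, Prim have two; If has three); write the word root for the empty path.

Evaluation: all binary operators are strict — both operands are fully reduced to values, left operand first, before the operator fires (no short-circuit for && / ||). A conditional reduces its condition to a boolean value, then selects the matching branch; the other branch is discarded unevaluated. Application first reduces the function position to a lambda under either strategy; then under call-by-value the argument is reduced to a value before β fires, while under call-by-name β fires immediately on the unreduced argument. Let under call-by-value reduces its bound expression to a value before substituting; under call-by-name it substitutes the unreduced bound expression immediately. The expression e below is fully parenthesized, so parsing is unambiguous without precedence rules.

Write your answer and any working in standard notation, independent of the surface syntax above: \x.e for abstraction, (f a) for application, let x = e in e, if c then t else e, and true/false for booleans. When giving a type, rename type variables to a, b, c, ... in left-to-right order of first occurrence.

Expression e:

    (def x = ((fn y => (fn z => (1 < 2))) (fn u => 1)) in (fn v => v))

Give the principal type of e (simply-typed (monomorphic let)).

Trace:
  unify Int ~ Int
  unify Int ~ Int
\z._ : b -> Bool
\y._ : a -> b -> Bool
\u._ : c -> Int
  unify a -> b -> Bool ~ (c -> Int) -> d
  unify a ~ c -> Int
  unify b -> Bool ~ d
_ _ : b -> Bool
let x : b -> Bool
v : e
\v._ : e -> e

Answer: a -> a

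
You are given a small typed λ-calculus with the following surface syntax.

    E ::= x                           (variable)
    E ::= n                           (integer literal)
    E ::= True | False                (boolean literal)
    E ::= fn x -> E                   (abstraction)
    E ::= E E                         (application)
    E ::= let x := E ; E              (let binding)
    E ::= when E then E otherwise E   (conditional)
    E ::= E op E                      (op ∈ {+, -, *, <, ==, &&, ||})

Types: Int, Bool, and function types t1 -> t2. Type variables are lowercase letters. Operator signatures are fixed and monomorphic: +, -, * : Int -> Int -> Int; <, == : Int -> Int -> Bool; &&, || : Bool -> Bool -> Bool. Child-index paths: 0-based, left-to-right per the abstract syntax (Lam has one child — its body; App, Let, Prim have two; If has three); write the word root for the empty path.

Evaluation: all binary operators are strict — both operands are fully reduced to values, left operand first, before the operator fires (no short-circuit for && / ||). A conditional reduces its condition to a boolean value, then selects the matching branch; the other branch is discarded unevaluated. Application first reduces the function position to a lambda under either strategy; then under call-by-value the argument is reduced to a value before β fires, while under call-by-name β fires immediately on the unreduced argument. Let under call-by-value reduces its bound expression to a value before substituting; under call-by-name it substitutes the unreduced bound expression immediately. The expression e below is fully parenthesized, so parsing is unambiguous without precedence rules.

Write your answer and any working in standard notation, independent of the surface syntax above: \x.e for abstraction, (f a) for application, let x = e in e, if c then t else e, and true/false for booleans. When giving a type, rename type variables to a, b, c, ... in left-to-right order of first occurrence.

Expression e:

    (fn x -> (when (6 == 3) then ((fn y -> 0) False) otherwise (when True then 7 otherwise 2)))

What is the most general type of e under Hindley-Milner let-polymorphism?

Answer: a -> Int

Trace:
  unify Int ~ Int
  unify Int ~ Int
  unify Bool ~ Bool
\y._ : b -> Int
  unify b -> Int ~ Bool -> c
  unify b ~ Bool
  unify Int ~ c
_ _ : Int
  unify Bool ~ Bool
  unify Int ~ Int
  unify Int ~ Int
\x._ : a -> Int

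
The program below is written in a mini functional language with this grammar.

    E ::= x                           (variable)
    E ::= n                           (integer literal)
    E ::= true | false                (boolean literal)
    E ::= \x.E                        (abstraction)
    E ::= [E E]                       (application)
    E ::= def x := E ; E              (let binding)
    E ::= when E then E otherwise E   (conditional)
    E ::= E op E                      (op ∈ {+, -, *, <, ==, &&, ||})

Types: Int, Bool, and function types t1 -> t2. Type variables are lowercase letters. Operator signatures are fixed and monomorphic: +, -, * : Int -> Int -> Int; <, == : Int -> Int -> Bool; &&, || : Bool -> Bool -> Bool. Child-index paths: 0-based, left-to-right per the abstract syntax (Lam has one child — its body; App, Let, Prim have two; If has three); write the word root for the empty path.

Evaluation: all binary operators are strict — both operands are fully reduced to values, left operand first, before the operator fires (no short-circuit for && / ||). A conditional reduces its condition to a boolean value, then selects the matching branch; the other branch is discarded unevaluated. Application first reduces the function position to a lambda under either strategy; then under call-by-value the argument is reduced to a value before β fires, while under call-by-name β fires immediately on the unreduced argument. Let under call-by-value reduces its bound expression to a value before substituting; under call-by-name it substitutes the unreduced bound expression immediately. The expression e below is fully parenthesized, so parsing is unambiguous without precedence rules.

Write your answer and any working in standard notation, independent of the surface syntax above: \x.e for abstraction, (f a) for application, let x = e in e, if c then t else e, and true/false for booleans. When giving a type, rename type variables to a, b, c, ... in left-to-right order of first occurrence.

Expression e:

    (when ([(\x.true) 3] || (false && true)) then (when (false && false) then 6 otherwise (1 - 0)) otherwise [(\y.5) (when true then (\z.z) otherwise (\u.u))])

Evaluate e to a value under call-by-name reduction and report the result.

Trace:
step 0: (if (((\x.true) 3) || (false && true)) then (if (false && false) then 6 else (1 - 0)) else ((\y.5) (if true then (\z.z) else (\u.u))))
step 1: [beta@0.0] (if (true || (false && true)) then (if (false && false) then 6 else (1 - 0)) else ((\y.5) (if true then (\z.z) else (\u.u))))
step 2: [delta@0.1] (if (true || false) then (if (false && false) then 6 else (1 - 0)) else ((\y.5) (if true then (\z.z) else (\u.u))))
step 3: [delta@0] (if true then (if (false && false) then 6 else (1 - 0)) else ((\y.5) (if true then (\z.z) else (\u.u))))
step 4: [if@root] (if (false && false) then 6 else (1 - 0))
step 5: [delta@0] (if false then 6 else (1 - 0))
step 6: [if@root] (1 - 0)
step 7: [delta@root] 1

Answer: 1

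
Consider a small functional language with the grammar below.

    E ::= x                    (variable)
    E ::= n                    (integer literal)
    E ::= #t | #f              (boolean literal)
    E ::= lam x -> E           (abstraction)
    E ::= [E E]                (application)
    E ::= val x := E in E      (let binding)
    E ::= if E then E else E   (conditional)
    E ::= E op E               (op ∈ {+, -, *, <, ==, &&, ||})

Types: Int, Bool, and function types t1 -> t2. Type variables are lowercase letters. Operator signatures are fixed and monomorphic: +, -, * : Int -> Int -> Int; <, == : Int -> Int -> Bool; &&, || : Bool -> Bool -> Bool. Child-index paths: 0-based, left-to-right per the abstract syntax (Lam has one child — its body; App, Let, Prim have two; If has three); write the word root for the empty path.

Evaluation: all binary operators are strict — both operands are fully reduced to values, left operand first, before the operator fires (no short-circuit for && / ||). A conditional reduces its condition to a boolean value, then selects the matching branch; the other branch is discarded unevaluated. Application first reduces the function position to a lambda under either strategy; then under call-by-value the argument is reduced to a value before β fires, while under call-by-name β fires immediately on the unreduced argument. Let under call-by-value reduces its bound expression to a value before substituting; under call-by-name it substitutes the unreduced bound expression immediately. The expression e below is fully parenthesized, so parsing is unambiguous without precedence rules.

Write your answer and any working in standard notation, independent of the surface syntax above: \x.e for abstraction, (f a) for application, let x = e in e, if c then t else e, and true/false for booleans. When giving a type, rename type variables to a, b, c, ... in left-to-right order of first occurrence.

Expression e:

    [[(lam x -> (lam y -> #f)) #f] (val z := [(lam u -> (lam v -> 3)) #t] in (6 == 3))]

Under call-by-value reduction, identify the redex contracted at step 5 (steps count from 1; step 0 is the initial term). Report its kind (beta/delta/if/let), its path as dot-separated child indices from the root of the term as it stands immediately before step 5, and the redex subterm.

Answer: beta at root : ((\y.false) false)

Trace:
step 0: (((\x.(\y.false)) false) (let z = ((\u.(\v.3)) true) in (6 == 3)))
step 1: [beta@0] ((\y.false) (let z = ((\u.(\v.3)) true) in (6 == 3)))
step 2: [beta@1.0] ((\y.false) (let z = (\v.3) in (6 == 3)))
step 3: [let@1] ((\y.false) (6 == 3))
step 4: [delta@1] ((\y.false) false)
step 5: [beta@root] false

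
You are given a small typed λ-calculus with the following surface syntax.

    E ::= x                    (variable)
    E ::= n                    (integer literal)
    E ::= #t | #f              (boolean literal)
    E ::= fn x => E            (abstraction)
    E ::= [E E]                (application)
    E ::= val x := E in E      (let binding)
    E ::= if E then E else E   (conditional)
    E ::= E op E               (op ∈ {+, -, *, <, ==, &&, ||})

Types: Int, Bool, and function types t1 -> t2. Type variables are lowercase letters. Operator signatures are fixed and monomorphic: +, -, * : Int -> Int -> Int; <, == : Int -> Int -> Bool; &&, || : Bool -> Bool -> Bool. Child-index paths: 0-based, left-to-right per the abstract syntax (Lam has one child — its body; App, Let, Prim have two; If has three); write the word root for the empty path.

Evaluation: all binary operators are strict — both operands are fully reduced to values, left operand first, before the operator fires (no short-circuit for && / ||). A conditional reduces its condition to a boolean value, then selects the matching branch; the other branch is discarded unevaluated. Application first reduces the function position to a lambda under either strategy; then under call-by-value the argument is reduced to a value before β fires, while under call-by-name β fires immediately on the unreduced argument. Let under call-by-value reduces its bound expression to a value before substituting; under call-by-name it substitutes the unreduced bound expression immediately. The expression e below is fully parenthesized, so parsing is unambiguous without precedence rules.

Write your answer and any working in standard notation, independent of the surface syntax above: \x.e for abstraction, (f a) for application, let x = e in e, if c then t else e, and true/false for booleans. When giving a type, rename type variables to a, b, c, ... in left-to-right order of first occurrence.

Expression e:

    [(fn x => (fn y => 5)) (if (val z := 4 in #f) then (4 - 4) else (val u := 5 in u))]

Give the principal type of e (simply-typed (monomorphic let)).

Working:
\y._ : b -> Int
\x._ : a -> b -> Int
let z : Int
  unify Bool ~ Bool
  unify Int ~ Int
  unify Int ~ Int
let u : Int
u : Int
  unify Int ~ Int
  unify a -> b -> Int ~ Int -> c
  unify a ~ Int
  unify b -> Int ~ c
_ _ : b -> Int

Answer: a -> Int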